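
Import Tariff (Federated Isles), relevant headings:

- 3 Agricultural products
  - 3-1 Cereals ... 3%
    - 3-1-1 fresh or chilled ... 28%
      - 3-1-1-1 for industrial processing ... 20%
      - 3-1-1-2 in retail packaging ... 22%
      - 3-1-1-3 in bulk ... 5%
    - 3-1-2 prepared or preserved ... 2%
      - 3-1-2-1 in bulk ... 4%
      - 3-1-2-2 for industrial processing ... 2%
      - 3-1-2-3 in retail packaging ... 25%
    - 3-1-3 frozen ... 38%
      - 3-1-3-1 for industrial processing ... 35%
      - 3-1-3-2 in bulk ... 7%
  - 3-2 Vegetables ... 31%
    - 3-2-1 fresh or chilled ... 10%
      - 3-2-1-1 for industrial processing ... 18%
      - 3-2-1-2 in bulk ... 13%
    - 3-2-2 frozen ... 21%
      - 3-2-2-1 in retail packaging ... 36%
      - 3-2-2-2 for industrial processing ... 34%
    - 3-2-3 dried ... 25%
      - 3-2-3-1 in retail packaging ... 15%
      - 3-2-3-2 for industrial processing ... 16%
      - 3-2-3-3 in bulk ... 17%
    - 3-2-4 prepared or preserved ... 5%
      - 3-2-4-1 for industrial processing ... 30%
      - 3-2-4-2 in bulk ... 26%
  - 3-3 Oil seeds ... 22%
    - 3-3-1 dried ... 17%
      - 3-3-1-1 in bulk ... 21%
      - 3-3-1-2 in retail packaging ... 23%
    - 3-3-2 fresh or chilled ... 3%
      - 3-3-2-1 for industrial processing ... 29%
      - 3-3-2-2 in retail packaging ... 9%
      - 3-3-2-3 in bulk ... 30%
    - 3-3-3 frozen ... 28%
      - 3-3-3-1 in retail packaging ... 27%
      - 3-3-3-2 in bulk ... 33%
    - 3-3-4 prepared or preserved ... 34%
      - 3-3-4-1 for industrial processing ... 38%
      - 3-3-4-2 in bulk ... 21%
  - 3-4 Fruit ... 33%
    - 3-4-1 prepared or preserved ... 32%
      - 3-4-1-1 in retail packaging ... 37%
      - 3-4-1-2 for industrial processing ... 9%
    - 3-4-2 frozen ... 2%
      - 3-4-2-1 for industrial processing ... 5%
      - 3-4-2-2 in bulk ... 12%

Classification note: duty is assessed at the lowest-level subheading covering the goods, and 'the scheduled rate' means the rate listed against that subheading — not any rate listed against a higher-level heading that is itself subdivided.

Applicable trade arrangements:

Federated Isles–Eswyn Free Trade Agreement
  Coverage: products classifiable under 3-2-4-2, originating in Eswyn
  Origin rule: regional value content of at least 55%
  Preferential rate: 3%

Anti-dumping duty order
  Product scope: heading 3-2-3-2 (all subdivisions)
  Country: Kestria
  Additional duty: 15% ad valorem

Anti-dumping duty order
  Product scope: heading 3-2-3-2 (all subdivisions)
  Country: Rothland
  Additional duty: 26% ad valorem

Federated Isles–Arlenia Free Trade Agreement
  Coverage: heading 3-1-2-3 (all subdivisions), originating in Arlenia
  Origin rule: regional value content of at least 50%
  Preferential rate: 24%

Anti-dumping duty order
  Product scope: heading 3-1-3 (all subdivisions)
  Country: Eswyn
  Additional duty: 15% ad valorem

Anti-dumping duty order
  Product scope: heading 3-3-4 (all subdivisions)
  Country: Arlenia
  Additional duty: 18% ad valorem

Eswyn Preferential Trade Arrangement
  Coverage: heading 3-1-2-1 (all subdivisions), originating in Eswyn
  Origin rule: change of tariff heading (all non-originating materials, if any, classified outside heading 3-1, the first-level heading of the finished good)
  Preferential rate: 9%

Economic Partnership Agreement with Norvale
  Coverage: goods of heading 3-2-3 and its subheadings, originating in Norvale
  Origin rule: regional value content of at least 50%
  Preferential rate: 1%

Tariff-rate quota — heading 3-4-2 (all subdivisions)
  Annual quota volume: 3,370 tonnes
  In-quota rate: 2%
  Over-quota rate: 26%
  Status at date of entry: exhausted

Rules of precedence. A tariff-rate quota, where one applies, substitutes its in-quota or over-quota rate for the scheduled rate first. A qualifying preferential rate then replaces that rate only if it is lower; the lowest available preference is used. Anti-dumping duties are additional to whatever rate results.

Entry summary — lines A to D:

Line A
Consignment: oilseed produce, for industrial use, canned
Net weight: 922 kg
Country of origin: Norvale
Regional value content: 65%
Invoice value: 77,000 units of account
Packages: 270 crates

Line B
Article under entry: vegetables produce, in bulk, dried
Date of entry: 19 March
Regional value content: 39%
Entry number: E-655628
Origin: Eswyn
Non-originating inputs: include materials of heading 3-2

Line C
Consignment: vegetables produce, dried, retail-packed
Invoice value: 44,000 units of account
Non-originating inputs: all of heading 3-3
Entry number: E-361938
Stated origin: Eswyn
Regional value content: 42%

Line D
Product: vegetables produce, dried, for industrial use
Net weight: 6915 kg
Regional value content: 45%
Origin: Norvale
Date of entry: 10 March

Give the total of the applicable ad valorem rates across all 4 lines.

Line A: oilseed → 3-3; canned → 3-3-4; for industrial use → 3-3-4-1. Scheduled 38%. Norvale agreement on 3-2-3: 3-3-4-1 not covered. → 38%.
Line B: vegetables → 3-2; dried → 3-2-3; in bulk → 3-2-3-3. Scheduled 17%. Eswyn agreement on 3-2-4-2: 3-2-3-3 not covered; Eswyn agreement on 3-1-2-1: 3-2-3-3 not covered. → 17%.
Line C: vegetables → 3-2; dried → 3-2-3; retail-packed → 3-2-3-1. Scheduled 15%. Eswyn agreement on 3-2-4-2: 3-2-3-1 not covered; Eswyn agreement on 3-1-2-1: 3-2-3-1 not covered. → 15%.
Line D: vegetables → 3-2; dried → 3-2-3; for industrial use → 3-2-3-2. Scheduled 16%. Norvale agreement on 3-2-3: RVC < 50%. → 16%.
Sum: 38% + 17% + 15% + 16% = 86%.

86%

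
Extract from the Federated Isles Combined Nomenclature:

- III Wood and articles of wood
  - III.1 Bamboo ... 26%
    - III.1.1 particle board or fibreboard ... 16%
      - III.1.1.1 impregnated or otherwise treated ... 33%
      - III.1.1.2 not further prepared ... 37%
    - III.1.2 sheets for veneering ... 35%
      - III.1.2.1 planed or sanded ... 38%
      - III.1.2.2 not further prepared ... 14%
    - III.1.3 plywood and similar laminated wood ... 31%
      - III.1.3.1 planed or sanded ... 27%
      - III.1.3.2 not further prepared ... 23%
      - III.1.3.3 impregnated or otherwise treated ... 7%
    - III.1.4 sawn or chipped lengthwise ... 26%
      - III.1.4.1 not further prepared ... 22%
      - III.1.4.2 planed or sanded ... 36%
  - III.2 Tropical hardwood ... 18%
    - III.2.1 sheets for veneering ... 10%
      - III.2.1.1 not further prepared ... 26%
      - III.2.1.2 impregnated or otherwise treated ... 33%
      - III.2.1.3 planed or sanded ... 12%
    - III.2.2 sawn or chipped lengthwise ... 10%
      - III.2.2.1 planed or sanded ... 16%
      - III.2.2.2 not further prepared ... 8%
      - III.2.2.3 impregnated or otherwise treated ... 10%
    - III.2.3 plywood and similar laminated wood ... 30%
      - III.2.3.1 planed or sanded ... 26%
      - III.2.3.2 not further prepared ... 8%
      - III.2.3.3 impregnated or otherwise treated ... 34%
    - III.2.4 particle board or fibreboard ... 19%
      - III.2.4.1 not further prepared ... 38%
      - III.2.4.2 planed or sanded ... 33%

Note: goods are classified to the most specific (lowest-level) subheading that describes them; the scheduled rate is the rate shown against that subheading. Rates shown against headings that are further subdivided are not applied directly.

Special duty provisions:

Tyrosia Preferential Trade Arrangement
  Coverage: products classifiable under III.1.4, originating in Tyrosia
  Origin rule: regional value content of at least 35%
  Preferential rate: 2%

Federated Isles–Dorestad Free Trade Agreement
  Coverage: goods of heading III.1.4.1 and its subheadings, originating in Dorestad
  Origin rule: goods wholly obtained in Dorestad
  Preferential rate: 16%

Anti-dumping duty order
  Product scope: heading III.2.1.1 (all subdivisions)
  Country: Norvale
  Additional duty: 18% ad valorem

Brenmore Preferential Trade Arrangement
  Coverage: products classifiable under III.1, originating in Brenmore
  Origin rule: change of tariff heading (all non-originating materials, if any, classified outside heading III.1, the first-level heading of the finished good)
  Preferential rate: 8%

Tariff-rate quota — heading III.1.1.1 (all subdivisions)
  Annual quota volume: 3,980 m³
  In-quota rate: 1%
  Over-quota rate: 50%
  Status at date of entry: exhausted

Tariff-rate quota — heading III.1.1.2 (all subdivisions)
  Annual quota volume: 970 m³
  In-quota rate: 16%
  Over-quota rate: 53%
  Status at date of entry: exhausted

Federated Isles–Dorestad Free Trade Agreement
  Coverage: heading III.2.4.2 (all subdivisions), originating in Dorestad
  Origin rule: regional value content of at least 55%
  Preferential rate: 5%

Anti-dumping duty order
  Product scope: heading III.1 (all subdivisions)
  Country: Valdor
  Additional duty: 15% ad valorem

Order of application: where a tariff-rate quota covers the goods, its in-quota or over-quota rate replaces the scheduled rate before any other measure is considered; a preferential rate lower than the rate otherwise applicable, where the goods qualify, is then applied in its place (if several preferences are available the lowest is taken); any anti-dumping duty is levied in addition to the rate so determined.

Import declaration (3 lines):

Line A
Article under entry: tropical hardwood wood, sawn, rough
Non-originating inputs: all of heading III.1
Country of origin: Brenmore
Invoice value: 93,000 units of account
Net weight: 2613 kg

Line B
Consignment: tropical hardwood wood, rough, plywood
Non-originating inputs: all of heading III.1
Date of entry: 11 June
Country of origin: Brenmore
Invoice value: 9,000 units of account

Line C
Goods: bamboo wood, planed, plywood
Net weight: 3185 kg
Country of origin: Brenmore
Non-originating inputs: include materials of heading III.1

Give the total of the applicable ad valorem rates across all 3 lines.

Line A: tropical hardwood → III.2; sawn → III.2.2; rough → III.2.2.2. Scheduled 8%. Brenmore agreement on III.1: III.2.2.2 not covered. → 8%.
Line B: tropical hardwood → III.2; plywood → III.2.3; rough → III.2.3.2. Scheduled 8%. Brenmore agreement on III.1: III.2.3.2 not covered. → 8%.
Line C: bamboo → III.1; plywood → III.1.3; planed → III.1.3.1. Scheduled 27%. Brenmore agreement on III.1: CTH not met. → 27%.
Sum: 8% + 8% + 27% = 43%.

43%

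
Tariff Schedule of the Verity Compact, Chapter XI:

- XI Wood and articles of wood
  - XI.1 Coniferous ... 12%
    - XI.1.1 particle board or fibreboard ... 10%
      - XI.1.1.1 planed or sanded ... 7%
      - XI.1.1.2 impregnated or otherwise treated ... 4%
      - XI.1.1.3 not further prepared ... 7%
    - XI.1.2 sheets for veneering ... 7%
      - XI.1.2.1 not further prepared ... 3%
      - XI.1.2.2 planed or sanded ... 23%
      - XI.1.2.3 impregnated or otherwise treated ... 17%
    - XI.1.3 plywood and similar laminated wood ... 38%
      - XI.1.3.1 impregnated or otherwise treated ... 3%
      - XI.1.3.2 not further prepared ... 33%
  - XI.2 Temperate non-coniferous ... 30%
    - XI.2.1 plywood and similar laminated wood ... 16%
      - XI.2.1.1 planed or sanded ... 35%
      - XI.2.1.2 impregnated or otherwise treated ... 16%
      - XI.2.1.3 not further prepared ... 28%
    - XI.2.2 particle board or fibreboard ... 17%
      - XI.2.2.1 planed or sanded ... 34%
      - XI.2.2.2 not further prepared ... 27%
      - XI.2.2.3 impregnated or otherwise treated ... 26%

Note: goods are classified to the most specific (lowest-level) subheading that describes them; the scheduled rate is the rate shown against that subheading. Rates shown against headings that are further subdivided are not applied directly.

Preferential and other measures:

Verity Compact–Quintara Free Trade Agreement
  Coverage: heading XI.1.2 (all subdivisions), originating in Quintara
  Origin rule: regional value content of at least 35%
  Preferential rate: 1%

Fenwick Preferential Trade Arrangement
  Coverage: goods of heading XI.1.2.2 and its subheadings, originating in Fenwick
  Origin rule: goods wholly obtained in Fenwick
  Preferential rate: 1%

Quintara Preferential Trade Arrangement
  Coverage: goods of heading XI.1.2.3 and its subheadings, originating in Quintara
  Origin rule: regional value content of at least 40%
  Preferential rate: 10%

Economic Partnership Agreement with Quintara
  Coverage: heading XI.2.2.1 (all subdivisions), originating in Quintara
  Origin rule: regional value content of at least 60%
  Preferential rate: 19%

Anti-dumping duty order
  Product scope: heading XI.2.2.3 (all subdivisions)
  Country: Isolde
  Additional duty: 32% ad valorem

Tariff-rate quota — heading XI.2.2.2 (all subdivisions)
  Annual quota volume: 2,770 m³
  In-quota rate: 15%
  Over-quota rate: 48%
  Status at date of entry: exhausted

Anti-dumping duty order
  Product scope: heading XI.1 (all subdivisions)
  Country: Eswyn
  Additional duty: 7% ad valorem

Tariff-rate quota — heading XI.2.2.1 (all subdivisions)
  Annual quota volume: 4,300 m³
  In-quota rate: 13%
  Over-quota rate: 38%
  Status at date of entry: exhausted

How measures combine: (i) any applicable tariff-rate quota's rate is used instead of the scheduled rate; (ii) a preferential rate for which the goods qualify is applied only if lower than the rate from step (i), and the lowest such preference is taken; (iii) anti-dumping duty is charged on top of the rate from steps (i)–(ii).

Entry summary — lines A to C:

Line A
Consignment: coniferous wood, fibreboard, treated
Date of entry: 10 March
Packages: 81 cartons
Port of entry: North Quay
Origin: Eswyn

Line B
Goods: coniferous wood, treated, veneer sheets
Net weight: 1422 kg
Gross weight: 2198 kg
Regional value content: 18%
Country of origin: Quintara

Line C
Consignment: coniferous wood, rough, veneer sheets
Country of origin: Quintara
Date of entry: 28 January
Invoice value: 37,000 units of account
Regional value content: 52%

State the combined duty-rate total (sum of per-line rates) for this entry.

29%

Line A: coniferous → XI.1; fibreboard → XI.1.1; treated → XI.1.1.2. Scheduled 4%. anti-dumping (Eswyn, XI.1): +7%; total 4% + 7% = 11%. → 11%.
Line B: coniferous → XI.1; veneer sheets → XI.1.2; treated → XI.1.2.3. Scheduled 17%. Quintara agreement on XI.1.2: RVC < 35%; Quintara agreement on XI.1.2.3: RVC < 40%; Quintara agreement on XI.2.2.1: XI.1.2.3 not covered. → 17%.
Line C: coniferous → XI.1; veneer sheets → XI.1.2; rough → XI.1.2.1. Scheduled 3%. Quintara agreement on XI.1.2: RVC ≥ 35% → 1% available; Quintara agreement on XI.1.2.3: XI.1.2.1 not covered; Quintara agreement on XI.2.2.1: XI.1.2.1 not covered; preferential 1%. → 1%.
Sum: 11% + 17% + 1% = 29%.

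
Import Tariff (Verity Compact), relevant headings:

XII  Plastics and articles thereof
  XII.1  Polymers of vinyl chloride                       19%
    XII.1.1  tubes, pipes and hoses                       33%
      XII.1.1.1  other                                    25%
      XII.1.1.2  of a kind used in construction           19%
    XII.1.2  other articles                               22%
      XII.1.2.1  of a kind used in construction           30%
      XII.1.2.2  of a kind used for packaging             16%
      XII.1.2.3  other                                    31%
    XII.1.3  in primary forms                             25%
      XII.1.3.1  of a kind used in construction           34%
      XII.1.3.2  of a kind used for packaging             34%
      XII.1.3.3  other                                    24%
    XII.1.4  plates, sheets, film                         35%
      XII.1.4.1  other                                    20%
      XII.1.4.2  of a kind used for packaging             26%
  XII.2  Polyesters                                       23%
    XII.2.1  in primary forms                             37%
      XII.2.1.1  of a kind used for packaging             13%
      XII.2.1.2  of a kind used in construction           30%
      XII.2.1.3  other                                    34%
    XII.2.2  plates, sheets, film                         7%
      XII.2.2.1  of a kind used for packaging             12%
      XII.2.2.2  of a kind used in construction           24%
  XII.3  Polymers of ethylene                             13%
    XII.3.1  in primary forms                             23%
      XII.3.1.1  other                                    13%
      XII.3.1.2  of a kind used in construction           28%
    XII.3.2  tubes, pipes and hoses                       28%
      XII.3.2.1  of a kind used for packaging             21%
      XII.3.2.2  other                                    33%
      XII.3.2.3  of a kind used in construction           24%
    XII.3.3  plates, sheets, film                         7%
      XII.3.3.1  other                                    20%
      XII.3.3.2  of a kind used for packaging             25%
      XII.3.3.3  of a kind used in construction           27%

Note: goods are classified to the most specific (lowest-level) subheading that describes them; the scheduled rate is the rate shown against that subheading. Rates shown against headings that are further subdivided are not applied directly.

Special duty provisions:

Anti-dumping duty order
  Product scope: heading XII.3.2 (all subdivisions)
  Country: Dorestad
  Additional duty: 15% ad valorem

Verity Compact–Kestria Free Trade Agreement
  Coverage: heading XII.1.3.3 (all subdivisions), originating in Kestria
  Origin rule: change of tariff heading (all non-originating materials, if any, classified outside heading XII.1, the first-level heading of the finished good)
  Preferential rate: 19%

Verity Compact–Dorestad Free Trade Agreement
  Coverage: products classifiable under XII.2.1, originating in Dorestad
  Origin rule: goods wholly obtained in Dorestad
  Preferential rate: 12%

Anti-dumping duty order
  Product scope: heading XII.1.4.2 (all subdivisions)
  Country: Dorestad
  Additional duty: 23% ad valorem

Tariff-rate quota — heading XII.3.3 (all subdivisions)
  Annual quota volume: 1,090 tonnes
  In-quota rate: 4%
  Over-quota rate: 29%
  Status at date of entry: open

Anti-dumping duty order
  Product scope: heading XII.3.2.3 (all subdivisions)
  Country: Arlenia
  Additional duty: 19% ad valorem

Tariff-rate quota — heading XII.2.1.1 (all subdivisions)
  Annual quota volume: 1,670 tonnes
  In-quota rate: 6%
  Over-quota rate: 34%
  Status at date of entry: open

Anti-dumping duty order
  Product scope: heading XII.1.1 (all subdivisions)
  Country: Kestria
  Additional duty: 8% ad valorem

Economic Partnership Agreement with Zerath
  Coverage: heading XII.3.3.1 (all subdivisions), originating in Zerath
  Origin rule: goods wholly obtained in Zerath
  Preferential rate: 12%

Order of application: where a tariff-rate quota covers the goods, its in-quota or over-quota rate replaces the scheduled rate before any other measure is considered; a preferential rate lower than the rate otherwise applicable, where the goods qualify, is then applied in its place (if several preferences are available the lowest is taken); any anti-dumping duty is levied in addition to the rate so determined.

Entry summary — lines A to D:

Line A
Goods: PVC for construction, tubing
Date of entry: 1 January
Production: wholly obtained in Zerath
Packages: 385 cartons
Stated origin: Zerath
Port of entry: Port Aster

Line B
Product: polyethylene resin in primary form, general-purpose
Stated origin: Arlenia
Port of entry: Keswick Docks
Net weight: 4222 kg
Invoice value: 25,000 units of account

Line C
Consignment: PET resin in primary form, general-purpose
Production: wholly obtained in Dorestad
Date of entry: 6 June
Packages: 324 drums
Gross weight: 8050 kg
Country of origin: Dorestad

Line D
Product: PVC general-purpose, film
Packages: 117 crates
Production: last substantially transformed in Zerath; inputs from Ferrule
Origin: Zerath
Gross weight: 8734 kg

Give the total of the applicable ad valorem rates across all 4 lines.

Line A: PVC → XII.1; tubing → XII.1.1; for construction → XII.1.1.2. Scheduled 19%. Zerath agreement on XII.3.3.1: XII.1.1.2 not covered. → 19%.
Line B: polyethylene → XII.3; resin in primary form → XII.3.1; general-purpose → XII.3.1.1. Scheduled 13%. No special measure applies. → 13%.
Line C: PET → XII.2; resin in primary form → XII.2.1; general-purpose → XII.2.1.3. Scheduled 34%. Dorestad agreement on XII.2.1: wholly obtained → 12% available; preferential 12%. → 12%.
Line D: PVC → XII.1; film → XII.1.4; general-purpose → XII.1.4.1. Scheduled 20%. Zerath agreement on XII.3.3.1: XII.1.4.1 not covered. → 20%.
Sum: 19% + 13% + 12% + 20% = 64%.

64%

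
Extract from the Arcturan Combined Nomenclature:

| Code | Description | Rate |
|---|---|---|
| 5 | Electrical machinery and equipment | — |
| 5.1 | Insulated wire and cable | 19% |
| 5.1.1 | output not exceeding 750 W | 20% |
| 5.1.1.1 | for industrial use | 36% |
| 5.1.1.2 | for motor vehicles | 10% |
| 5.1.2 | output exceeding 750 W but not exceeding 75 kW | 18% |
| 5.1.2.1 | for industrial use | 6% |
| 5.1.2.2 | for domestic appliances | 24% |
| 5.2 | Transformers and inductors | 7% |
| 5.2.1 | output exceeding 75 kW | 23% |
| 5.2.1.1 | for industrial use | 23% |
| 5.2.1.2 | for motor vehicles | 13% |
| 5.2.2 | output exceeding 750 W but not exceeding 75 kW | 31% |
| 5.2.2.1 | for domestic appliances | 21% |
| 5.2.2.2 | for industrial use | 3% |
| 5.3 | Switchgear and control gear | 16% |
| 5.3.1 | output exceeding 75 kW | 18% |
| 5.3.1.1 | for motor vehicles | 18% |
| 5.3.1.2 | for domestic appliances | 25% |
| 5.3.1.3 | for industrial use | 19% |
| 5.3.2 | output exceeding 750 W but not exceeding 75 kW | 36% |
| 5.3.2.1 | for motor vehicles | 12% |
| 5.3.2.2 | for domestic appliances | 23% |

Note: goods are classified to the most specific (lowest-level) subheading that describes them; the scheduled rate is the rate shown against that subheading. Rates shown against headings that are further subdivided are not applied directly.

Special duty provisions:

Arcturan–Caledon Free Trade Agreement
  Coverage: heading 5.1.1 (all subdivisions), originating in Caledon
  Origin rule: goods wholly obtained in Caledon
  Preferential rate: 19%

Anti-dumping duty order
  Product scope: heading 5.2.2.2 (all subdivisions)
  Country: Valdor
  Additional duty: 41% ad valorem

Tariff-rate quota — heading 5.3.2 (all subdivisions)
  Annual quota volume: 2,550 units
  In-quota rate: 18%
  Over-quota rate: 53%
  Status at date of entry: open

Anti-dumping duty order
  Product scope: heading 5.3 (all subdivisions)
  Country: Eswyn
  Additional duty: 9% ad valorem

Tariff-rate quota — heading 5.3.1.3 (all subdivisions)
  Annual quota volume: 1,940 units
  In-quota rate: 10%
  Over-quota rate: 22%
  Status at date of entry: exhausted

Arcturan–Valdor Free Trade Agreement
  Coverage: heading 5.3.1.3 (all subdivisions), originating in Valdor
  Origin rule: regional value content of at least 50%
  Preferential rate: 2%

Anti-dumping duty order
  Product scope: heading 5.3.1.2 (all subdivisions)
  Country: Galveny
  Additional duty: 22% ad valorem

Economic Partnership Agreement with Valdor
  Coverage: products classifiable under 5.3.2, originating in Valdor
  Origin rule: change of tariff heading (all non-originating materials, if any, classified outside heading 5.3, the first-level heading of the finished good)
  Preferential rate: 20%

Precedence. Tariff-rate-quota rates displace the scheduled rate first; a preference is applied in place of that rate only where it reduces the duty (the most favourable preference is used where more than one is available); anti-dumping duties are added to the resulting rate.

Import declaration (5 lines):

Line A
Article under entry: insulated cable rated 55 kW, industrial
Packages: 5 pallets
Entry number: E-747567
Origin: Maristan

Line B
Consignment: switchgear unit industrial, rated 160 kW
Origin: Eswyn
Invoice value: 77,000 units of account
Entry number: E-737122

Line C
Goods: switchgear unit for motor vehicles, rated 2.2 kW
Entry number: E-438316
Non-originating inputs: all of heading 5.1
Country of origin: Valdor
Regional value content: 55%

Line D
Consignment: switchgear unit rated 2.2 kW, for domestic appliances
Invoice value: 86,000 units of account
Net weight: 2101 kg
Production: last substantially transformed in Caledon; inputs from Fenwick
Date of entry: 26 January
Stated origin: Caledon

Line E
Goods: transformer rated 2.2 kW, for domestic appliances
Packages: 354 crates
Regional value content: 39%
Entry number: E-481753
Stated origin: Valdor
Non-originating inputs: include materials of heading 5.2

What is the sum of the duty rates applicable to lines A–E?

Line A: insulated cable → 5.1; rated 55 kW → 5.1.2; industrial → 5.1.2.1. Scheduled 6%. No special measure applies. → 6%.
Line B: switchgear unit → 5.3; rated 160 kW → 5.3.1; industrial → 5.3.1.3. Scheduled 19%. quota on 5.3.1.3 exhausted → over-quota 22%; anti-dumping (Eswyn, 5.3): +9%; total 22% + 9% = 31%. → 31%.
Line C: switchgear unit → 5.3; rated 2.2 kW → 5.3.2; for motor vehicles → 5.3.2.1. Scheduled 12%. quota on 5.3.2 open → in-quota 18%; Valdor agreement on 5.3.1.3: 5.3.2.1 not covered; Valdor agreement on 5.3.2: CTH met → 20% available; preference 20% not lower than 18% → no reduction. → 18%.
Line D: switchgear unit → 5.3; rated 2.2 kW → 5.3.2; for domestic appliances → 5.3.2.2. Scheduled 23%. quota on 5.3.2 open → in-quota 18%; Caledon agreement on 5.1.1: 5.3.2.2 not covered. → 18%.
Line E: transformer → 5.2; rated 2.2 kW → 5.2.2; for domestic appliances → 5.2.2.1. Scheduled 21%. Valdor agreement on 5.3.1.3: 5.2.2.1 not covered; Valdor agreement on 5.3.2: 5.2.2.1 not covered. → 21%.
Sum: 6% + 31% + 18% + 18% + 21% = 94%.

94%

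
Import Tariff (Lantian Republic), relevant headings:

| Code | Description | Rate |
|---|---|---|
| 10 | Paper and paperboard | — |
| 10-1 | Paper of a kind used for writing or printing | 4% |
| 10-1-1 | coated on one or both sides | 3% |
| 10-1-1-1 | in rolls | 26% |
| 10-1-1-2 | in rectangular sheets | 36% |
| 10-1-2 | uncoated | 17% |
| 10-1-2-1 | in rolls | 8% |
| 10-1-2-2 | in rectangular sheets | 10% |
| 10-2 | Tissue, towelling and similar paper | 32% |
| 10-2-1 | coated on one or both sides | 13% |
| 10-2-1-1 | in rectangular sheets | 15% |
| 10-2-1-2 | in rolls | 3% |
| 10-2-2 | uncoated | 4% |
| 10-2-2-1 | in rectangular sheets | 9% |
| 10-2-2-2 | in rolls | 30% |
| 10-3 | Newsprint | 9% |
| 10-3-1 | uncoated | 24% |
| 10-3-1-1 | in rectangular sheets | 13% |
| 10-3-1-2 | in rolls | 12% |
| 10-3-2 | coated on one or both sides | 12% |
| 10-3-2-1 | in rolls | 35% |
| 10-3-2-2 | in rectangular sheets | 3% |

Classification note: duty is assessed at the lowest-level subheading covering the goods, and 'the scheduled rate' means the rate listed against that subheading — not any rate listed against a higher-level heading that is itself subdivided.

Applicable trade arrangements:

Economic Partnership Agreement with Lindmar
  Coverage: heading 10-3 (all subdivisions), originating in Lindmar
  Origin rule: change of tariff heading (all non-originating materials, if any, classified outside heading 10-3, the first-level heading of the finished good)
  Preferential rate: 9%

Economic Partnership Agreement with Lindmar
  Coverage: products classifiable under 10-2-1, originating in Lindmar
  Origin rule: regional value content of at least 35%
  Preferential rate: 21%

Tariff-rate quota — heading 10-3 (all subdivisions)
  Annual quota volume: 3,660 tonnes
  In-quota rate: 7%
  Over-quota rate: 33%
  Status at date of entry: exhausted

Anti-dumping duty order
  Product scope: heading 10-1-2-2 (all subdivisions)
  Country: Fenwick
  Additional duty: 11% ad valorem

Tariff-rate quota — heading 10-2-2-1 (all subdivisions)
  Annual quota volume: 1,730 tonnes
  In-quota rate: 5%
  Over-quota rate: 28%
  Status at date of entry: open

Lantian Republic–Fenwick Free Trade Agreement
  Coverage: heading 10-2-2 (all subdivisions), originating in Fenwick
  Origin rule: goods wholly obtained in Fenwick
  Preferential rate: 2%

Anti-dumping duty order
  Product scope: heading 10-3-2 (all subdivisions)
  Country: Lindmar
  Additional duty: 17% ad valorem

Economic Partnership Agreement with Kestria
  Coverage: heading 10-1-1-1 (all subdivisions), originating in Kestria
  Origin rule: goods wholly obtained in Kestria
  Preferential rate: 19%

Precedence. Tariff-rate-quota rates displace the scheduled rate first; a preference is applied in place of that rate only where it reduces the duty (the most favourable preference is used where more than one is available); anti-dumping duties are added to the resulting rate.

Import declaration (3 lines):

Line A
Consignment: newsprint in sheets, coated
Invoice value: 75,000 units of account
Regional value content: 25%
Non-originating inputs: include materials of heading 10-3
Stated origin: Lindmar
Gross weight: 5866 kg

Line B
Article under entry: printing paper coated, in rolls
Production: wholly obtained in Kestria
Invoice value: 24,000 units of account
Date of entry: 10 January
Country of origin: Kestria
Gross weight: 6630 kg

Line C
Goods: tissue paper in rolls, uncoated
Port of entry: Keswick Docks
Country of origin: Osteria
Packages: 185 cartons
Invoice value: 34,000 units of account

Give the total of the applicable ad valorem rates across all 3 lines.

99%

Line A: newsprint → 10-3; coated → 10-3-2; in sheets → 10-3-2-2. Scheduled 3%. quota on 10-3 exhausted → over-quota 33%; Lindmar agreement on 10-3: CTH not met; Lindmar agreement on 10-2-1: 10-3-2-2 not covered; anti-dumping (Lindmar, 10-3-2): +17%; total 33% + 17% = 50%. → 50%.
Line B: printing paper → 10-1; coated → 10-1-1; in rolls → 10-1-1-1. Scheduled 26%. Kestria agreement on 10-1-1-1: wholly obtained → 19% available; preferential 19%. → 19%.
Line C: tissue paper → 10-2; uncoated → 10-2-2; in rolls → 10-2-2-2. Scheduled 30%. No special measure applies. → 30%.
Sum: 50% + 19% + 30% = 99%.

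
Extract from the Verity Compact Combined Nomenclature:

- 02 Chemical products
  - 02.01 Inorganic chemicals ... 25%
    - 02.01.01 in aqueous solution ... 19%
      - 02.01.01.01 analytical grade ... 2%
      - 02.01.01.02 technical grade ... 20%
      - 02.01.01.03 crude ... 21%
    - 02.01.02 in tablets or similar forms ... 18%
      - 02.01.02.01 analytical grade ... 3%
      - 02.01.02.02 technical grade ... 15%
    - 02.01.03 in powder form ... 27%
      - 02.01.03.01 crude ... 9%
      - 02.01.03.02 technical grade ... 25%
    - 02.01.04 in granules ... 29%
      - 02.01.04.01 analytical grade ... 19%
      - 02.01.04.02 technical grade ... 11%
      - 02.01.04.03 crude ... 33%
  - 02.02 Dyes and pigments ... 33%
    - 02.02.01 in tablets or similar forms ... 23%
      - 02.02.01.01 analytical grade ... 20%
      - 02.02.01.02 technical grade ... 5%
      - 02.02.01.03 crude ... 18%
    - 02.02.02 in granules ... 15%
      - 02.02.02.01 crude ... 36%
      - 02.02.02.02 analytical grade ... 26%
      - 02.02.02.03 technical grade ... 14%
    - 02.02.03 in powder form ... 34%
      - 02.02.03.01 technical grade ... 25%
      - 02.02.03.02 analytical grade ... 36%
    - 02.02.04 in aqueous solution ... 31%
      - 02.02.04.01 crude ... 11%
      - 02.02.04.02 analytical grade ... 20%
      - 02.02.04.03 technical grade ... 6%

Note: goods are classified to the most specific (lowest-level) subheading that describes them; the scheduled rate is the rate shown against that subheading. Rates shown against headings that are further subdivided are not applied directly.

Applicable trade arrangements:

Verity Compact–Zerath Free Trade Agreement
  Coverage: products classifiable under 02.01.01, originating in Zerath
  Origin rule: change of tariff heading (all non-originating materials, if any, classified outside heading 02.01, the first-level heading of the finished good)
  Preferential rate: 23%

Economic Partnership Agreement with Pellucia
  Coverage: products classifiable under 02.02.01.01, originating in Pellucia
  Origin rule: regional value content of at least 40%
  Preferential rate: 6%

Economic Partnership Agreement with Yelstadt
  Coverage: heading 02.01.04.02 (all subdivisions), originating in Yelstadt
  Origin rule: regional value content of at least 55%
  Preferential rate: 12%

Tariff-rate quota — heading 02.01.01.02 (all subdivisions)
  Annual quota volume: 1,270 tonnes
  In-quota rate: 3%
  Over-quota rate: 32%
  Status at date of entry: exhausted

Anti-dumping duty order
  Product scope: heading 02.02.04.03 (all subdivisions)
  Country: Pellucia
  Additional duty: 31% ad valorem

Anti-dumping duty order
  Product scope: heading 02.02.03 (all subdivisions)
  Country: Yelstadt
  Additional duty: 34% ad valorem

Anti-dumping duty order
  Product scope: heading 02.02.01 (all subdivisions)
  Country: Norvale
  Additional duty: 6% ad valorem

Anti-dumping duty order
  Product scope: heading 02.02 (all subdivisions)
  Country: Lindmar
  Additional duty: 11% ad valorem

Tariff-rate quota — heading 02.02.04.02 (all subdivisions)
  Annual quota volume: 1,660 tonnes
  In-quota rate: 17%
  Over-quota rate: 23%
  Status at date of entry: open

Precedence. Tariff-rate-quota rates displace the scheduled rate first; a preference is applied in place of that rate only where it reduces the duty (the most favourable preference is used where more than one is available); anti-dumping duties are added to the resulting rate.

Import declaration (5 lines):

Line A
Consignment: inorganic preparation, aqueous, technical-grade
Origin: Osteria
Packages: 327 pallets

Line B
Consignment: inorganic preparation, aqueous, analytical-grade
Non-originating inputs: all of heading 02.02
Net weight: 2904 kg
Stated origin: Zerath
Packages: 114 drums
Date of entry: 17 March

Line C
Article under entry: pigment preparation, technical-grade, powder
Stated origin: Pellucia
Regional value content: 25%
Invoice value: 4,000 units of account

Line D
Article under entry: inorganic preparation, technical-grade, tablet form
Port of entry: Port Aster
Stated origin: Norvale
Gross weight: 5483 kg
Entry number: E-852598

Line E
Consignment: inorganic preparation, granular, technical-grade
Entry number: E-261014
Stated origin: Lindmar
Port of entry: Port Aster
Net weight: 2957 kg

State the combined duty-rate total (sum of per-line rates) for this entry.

Line A: inorganic → 02.01; aqueous → 02.01.01; technical-grade → 02.01.01.02. Scheduled 20%. quota on 02.01.01.02 exhausted → over-quota 32%. → 32%.
Line B: inorganic → 02.01; aqueous → 02.01.01; analytical-grade → 02.01.01.01. Scheduled 2%. Zerath agreement on 02.01.01: CTH met → 23% available; preference 23% not lower than 2% → no reduction. → 2%.
Line C: pigment → 02.02; powder → 02.02.03; technical-grade → 02.02.03.01. Scheduled 25%. Pellucia agreement on 02.02.01.01: 02.02.03.01 not covered. → 25%.
Line D: inorganic → 02.01; tablet form → 02.01.02; technical-grade → 02.01.02.02. Scheduled 15%. No special measure applies. → 15%.
Line E: inorganic → 02.01; granular → 02.01.04; technical-grade → 02.01.04.02. Scheduled 11%. No special measure applies. → 11%.
Sum: 32% + 2% + 25% + 15% + 11% = 85%.

85%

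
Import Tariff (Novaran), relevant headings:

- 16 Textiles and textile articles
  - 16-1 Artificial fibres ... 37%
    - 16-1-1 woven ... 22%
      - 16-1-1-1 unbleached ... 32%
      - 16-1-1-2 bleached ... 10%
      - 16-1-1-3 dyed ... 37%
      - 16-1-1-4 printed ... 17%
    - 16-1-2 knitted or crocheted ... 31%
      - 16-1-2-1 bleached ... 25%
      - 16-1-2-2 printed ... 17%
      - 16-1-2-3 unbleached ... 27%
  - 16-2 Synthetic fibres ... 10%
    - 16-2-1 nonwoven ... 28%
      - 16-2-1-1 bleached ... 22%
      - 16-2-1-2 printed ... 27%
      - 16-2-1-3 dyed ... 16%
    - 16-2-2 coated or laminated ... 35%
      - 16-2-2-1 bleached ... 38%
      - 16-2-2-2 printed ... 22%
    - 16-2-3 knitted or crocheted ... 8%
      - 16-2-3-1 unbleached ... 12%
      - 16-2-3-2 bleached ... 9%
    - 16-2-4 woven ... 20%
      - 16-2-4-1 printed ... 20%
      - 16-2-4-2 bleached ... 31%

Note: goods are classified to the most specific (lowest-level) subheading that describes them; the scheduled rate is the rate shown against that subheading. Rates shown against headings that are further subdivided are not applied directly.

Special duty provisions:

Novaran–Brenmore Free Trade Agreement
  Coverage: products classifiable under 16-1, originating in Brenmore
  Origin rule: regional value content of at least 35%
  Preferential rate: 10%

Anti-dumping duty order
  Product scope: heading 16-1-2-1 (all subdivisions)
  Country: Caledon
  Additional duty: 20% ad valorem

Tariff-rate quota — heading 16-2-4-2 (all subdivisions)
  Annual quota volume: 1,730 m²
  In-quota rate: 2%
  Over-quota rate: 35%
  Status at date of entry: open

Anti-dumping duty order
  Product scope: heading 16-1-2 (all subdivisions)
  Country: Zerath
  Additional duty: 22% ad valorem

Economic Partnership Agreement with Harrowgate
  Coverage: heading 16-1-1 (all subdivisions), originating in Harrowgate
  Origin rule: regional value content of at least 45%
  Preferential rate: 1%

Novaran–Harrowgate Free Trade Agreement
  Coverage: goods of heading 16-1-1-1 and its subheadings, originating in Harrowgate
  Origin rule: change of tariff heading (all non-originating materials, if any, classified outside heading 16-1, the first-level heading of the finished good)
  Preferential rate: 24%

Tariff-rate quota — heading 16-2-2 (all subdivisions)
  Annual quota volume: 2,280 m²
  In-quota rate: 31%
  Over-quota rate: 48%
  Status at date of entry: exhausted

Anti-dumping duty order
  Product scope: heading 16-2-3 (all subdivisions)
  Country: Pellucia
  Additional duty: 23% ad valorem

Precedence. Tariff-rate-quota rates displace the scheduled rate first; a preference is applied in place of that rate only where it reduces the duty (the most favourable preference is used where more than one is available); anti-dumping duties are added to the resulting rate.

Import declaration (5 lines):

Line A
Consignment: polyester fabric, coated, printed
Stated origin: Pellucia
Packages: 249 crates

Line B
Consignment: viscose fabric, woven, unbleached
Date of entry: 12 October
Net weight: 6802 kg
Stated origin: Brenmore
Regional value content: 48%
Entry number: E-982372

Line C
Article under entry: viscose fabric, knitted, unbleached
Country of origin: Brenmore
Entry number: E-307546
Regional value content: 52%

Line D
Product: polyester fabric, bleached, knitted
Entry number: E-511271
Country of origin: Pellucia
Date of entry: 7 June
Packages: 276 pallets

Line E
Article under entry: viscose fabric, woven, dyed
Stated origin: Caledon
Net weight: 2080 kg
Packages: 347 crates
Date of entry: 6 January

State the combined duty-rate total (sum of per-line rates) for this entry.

Line A: polyester → 16-2; coated → 16-2-2; printed → 16-2-2-2. Scheduled 22%. quota on 16-2-2 exhausted → over-quota 48%. → 48%.
Line B: viscose → 16-1; woven → 16-1-1; unbleached → 16-1-1-1. Scheduled 32%. Brenmore agreement on 16-1: RVC ≥ 35% → 10% available; preferential 10%. → 10%.
Line C: viscose → 16-1; knitted → 16-1-2; unbleached → 16-1-2-3. Scheduled 27%. Brenmore agreement on 16-1: RVC ≥ 35% → 10% available; preferential 10%. → 10%.
Line D: polyester → 16-2; knitted → 16-2-3; bleached → 16-2-3-2. Scheduled 9%. anti-dumping (Pellucia, 16-2-3): +23%; total 9% + 23% = 32%. → 32%.
Line E: viscose → 16-1; woven → 16-1-1; dyed → 16-1-1-3. Scheduled 37%. No special measure applies. → 37%.
Sum: 48% + 10% + 10% + 32% + 37% = 137%.

137%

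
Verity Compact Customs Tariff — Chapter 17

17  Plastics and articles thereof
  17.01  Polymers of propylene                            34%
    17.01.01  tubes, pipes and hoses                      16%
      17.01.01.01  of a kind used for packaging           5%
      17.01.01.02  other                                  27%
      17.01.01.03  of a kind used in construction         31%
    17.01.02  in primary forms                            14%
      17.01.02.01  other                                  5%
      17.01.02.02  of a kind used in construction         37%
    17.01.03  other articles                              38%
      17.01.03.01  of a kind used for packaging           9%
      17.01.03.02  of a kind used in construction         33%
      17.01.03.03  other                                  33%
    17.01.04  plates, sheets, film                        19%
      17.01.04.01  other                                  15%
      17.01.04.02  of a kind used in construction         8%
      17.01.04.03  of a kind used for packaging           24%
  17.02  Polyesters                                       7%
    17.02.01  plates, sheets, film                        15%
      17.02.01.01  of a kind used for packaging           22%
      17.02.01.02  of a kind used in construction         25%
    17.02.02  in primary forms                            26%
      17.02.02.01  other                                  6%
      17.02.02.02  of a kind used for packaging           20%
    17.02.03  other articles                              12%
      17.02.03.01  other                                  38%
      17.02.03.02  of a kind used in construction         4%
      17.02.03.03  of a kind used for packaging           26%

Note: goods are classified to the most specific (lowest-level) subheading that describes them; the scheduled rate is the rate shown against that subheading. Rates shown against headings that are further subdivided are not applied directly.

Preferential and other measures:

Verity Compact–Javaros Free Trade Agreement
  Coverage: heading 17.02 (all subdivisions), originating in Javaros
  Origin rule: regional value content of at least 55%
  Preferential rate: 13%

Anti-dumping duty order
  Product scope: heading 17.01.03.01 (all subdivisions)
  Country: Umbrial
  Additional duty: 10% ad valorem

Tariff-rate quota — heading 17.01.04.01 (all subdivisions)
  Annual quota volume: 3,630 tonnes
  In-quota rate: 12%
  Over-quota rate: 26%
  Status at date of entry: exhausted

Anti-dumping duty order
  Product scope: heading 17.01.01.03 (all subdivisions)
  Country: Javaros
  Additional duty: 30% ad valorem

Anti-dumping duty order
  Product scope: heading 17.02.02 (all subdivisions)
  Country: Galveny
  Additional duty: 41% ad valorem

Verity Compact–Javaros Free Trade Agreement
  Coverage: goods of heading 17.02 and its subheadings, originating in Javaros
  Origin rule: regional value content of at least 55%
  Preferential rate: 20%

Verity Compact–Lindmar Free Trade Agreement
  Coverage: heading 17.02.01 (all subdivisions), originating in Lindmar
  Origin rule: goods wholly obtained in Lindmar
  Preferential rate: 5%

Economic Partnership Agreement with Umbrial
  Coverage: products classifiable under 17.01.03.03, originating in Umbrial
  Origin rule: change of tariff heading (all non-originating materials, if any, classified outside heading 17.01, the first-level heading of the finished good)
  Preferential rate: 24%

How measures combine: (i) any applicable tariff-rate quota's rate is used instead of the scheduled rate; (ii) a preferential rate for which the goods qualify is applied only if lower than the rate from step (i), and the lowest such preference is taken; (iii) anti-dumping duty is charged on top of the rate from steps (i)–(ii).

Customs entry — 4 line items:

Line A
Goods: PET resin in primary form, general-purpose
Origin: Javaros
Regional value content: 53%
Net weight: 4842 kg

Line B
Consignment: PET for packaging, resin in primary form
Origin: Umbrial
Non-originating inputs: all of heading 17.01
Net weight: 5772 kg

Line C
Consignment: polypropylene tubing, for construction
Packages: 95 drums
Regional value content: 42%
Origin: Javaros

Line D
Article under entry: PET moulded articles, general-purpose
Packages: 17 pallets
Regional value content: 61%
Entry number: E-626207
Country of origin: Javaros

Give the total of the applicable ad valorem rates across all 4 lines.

Line A: PET → 17.02; resin in primary form → 17.02.02; general-purpose → 17.02.02.01. Scheduled 6%. Javaros agreement on 17.02: RVC < 55%; Javaros agreement on 17.02: RVC < 55%. → 6%.
Line B: PET → 17.02; resin in primary form → 17.02.02; for packaging → 17.02.02.02. Scheduled 20%. Umbrial agreement on 17.01.03.03: 17.02.02.02 not covered. → 20%.
Line C: polypropylene → 17.01; tubing → 17.01.01; for construction → 17.01.01.03. Scheduled 31%. Javaros agreement on 17.02: 17.01.01.03 not covered; Javaros agreement on 17.02: 17.01.01.03 not covered; anti-dumping (Javaros, 17.01.01.03): +30%; total 31% + 30% = 61%. → 61%.
Line D: PET → 17.02; moulded articles → 17.02.03; general-purpose → 17.02.03.01. Scheduled 38%. Javaros agreement on 17.02: RVC ≥ 55% → 13% available; Javaros agreement on 17.02: RVC ≥ 55% → 20% available; preferential 13%. → 13%.
Sum: 6% + 20% + 61% + 13% = 100%.

100%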